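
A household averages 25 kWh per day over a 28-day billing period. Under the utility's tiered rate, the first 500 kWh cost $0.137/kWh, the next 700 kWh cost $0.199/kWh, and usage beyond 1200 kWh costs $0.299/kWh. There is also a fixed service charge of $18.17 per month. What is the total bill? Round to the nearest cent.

$126.47

Usage = 25 kWh/day × 28 days = 700 kWh
First 500 kWh × $0.137 = $68.50
Next 200 kWh × $0.199 = $39.80
Remaining tier: 0 kWh (not reached)
Energy charge = $108.30; + service $18.17 = $126.47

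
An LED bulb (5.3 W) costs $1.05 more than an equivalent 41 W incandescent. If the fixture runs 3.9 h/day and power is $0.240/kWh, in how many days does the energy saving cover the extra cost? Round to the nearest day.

Power saved = 41 − 5.3 = 35.7 W
Daily energy saved = 35.7 W × 3.9 h = 139.2 Wh = 0.13923 kWh
Daily savings = 0.13923 × $0.240 = $0.0334
Payback = $1.05 / $0.0334 per day = 31.42 days

31 days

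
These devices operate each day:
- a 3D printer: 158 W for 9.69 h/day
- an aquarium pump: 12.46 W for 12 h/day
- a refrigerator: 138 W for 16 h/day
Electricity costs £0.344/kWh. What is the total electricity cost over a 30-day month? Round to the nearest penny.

£40.13

3D printer: 158 W × 9.69 h × 30 d = 45,931 Wh = 45.93 kWh
aquarium pump: 12.46 W × 12 h × 30 d = 4,486 Wh = 4.486 kWh
refrigerator: 138 W × 16 h × 30 d = 66,240 Wh = 66.24 kWh
Total energy = 45.93 + 4.486 + 66.24 = 116.7 kWh
Cost = 116.7 kWh × £0.344 = £40.13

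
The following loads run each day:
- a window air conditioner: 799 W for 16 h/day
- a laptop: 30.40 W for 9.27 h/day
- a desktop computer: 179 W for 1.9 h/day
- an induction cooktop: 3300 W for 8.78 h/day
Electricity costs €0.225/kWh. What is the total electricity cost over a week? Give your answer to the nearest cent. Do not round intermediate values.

window air conditioner: 799 W × 16 h × 7 d = 89,488 Wh = 89.49 kWh
laptop: 30.40 W × 9.27 h × 7 d = 1,973 Wh = 1.973 kWh
desktop computer: 179 W × 1.9 h × 7 d = 2,381 Wh = 2.381 kWh
induction cooktop: 3300 W × 8.78 h × 7 d = 202,818 Wh = 202.8 kWh
Total energy = 89.49 + 1.973 + 2.381 + 202.8 = 296.7 kWh
Cost = 296.7 kWh × €0.225 = €66.75

€66.75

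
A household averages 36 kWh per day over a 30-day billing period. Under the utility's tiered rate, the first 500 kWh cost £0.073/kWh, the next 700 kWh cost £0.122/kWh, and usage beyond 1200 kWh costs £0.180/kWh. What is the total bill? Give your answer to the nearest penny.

£107.26

Usage = 36 kWh/day × 30 days = 1080 kWh
First 500 kWh × £0.073 = £36.50
Next 580 kWh × £0.122 = £70.76
Remaining tier: 0 kWh (not reached)
Total = £107.26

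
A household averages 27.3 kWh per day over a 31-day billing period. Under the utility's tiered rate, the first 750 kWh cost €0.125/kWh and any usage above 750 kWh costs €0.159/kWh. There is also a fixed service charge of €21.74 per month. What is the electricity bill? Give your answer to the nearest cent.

€130.80

Usage = 27.3 kWh/day × 31 days = 846.3 kWh
First 750 kWh × €0.125 = €93.75
Remaining 96.3 kWh × €0.159 = €15.31
Energy charge = €109.06; + service €21.74 = €130.80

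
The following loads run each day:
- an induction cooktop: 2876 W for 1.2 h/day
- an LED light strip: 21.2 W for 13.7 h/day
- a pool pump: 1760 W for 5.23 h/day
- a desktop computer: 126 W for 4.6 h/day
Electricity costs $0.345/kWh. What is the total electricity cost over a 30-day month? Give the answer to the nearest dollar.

$140

induction cooktop: 2876 W × 1.2 h × 30 d = 103,536 Wh = 103.5 kWh
LED light strip: 21.2 W × 13.7 h × 30 d = 8,713 Wh = 8.713 kWh
pool pump: 1760 W × 5.23 h × 30 d = 276,144 Wh = 276.1 kWh
desktop computer: 126 W × 4.6 h × 30 d = 17,388 Wh = 17.39 kWh
Total energy = 103.5 + 8.713 + 276.1 + 17.39 = 405.8 kWh
Cost = 405.8 kWh × $0.345 = $139.99 ≈ $140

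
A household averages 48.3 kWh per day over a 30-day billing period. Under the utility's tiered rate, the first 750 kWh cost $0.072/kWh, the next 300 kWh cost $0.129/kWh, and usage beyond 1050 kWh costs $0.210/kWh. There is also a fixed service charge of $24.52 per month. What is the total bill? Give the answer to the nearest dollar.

Usage = 48.3 kWh/day × 30 days = 1449 kWh
First 750 kWh × $0.072 = $54.00
Next 300 kWh × $0.129 = $38.70
Remaining 399 kWh × $0.210 = $83.79
Energy charge = $176.49; + service $24.52 = $201.01 ≈ $201

$201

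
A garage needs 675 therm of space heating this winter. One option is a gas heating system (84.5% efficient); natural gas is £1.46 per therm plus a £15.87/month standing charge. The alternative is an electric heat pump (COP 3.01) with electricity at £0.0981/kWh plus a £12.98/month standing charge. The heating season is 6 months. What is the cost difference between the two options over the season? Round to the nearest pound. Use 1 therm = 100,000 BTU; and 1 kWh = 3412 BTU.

£539

Heat load = 675 therm × 100,000 = 67,500,000 BTU
Gas: input = 67,500,000 / 0.845 = 79,881,657 BTU = 798.8 therm → 798.8 × £1.46 = £1,166.27; + 6 × £15.87 standing = £1,261.49
Heat pump: 67,500,000 BTU / 3412 = 19,780 kWh heat; / 3.01 = 6,572 kWh in → × £0.0981 = £644.76; + 6 × £12.98 standing = £722.64
Difference = |£1,261.49 − £722.64| = £538.85 ≈ £539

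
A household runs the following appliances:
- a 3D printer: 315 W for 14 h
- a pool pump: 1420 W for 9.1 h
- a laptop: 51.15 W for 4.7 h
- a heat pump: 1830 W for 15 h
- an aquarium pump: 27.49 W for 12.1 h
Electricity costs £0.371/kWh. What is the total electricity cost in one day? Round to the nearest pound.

£17

3D printer: 315 W × 14 h = 4,410 Wh = 4.41 kWh
pool pump: 1420 W × 9.1 h = 12,922 Wh = 12.92 kWh
laptop: 51.15 W × 4.7 h = 240 Wh = 0.2404 kWh
heat pump: 1830 W × 15 h = 27,450 Wh = 27.45 kWh
aquarium pump: 27.49 W × 12.1 h = 333 Wh = 0.3326 kWh
Total energy = 4.41 + 12.92 + 0.2404 + 27.45 + 0.3326 = 45.36 kWh
Cost = 45.36 kWh × £0.371 = £16.83 ≈ £17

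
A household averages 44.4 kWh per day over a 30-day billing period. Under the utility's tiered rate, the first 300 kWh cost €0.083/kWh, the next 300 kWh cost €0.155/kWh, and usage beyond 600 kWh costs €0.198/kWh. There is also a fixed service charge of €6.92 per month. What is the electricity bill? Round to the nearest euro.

€223

Usage = 44.4 kWh/day × 30 days = 1332 kWh
First 300 kWh × €0.083 = €24.90
Next 300 kWh × €0.155 = €46.50
Remaining 732 kWh × €0.198 = €144.94
Energy charge = €216.34; + service €6.92 = €223.26 ≈ €223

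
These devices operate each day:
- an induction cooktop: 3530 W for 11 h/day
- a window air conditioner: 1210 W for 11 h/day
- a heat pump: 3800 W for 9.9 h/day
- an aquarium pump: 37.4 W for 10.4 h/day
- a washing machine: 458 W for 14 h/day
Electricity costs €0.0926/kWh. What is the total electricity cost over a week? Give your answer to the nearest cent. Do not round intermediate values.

€62.59

induction cooktop: 3530 W × 11 h × 7 d = 271,810 Wh = 271.8 kWh
window air conditioner: 1210 W × 11 h × 7 d = 93,170 Wh = 93.17 kWh
heat pump: 3800 W × 9.9 h × 7 d = 263,340 Wh = 263.3 kWh
aquarium pump: 37.4 W × 10.4 h × 7 d = 2,723 Wh = 2.723 kWh
washing machine: 458 W × 14 h × 7 d = 44,884 Wh = 44.88 kWh
Total energy = 271.8 + 93.17 + 263.3 + 2.723 + 44.88 = 675.9 kWh
Cost = 675.9 kWh × €0.0926 = €62.59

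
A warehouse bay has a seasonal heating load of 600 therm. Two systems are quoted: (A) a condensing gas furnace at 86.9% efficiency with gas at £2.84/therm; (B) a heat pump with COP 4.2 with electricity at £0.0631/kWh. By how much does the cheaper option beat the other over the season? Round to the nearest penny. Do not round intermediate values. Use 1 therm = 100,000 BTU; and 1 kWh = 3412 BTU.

£1696.68

Heat load = 600 therm × 100,000 = 60,000,000 BTU
Gas: input = 60,000,000 / 0.869 = 69,044,879 BTU = 690.4 therm → 690.4 × £2.84 = £1,960.87
Heat pump: 60,000,000 BTU / 3412 = 17,580 kWh heat; / 4.2 = 4,187 kWh in → × £0.0631 = £264.19
Difference = |£1,960.87 − £264.19| = £1,696.68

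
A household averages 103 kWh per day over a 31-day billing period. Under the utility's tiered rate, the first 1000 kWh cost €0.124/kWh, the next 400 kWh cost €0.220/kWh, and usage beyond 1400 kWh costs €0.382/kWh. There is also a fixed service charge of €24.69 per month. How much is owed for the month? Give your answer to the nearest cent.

€921.62

Usage = 103 kWh/day × 31 days = 3193 kWh
First 1000 kWh × €0.124 = €124.00
Next 400 kWh × €0.220 = €88.00
Remaining 1793 kWh × €0.382 = €684.93
Energy charge = €896.93; + service €24.69 = €921.62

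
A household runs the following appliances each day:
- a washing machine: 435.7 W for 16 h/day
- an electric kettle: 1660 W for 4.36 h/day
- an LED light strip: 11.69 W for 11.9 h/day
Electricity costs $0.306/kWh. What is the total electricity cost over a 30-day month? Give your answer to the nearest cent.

$131.71

washing machine: 435.7 W × 16 h × 30 d = 209,136 Wh = 209.1 kWh
electric kettle: 1660 W × 4.36 h × 30 d = 217,128 Wh = 217.1 kWh
LED light strip: 11.69 W × 11.9 h × 30 d = 4,173 Wh = 4.173 kWh
Total energy = 209.1 + 217.1 + 4.173 = 430.4 kWh
Cost = 430.4 kWh × $0.306 = $131.71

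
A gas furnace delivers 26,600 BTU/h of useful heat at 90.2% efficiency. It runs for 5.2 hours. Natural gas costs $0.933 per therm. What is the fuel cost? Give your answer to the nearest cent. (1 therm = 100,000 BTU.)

Heat delivered = 26,600 BTU/h × 5.2 h = 138,320 BTU
Gas input = 138,320 / 0.902 = 153,348 BTU
= 153,348 / 100,000 = 1.533 therm
Cost = 1.533 × $0.933/therm = $1.43

$1.43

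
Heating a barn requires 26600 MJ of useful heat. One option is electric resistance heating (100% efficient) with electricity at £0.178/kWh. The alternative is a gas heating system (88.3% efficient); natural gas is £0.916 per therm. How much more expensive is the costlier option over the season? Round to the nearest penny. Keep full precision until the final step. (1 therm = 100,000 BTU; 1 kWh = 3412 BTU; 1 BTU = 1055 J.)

£1053.79

Heat load = 26600 MJ = 26,600,000,000 J / 1055 = 25,213,270 BTU
Gas: input = 25,213,270 / 0.883 = 28,554,100 BTU = 285.5 therm → 285.5 × £0.916 = £261.56
Electric: 25,213,270 BTU / 3412 = 7,390 kWh → × £0.178 = £1,315.35
Difference = |£261.56 − £1,315.35| = £1,053.79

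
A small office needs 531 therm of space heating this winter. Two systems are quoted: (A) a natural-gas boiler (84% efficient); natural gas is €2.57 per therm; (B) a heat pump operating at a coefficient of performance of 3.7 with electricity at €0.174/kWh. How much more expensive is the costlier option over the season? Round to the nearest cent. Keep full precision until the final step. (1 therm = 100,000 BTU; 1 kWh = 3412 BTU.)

Heat load = 531 therm × 100,000 = 53,100,000 BTU
Gas: input = 53,100,000 / 0.84 = 63,214,286 BTU = 632.1 therm → 632.1 × €2.57 = €1,624.61
Heat pump: 53,100,000 BTU / 3412 = 15,560 kWh heat; / 3.7 = 4,206 kWh in → × €0.174 = €731.87
Difference = |€1,624.61 − €731.87| = €892.74

€892.74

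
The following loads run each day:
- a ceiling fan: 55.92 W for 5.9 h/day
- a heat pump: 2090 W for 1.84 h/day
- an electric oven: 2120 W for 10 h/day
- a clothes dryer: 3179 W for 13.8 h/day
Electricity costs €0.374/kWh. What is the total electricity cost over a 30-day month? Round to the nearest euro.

€777

ceiling fan: 55.92 W × 5.9 h × 30 d = 9,898 Wh = 9.898 kWh
heat pump: 2090 W × 1.84 h × 30 d = 115,368 Wh = 115.4 kWh
electric oven: 2120 W × 10 h × 30 d = 636,000 Wh = 636 kWh
clothes dryer: 3179 W × 13.8 h × 30 d = 1,316,106 Wh = 1,316 kWh
Total energy = 9.898 + 115.4 + 636 + 1,316 = 2,077 kWh
Cost = 2,077 kWh × €0.374 = €776.94 ≈ €777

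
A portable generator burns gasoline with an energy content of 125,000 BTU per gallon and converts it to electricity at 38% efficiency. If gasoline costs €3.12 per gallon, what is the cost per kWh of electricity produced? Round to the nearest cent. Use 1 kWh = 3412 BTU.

Electrical output per gallon = 125,000 BTU × 0.38 / 3412 BTU/kWh = 13.92 kWh
Cost per kWh = €3.12 / 13.92 kWh = €0.224

€0.22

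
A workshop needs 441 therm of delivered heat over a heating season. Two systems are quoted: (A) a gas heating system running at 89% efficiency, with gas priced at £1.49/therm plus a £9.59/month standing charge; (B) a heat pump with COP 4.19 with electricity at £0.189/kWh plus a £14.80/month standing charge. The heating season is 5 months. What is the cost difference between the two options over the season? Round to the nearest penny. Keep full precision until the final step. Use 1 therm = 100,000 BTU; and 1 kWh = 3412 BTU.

£129.24

Heat load = 441 therm × 100,000 = 44,100,000 BTU
Gas: input = 44,100,000 / 0.89 = 49,550,562 BTU = 495.5 therm → 495.5 × £1.49 = £738.30; + 5 × £9.59 standing = £786.25
Heat pump: 44,100,000 BTU / 3412 = 12,920 kWh heat; / 4.19 = 3,085 kWh in → × £0.189 = £583.01; + 5 × £14.80 standing = £657.01
Difference = |£786.25 − £657.01| = £129.24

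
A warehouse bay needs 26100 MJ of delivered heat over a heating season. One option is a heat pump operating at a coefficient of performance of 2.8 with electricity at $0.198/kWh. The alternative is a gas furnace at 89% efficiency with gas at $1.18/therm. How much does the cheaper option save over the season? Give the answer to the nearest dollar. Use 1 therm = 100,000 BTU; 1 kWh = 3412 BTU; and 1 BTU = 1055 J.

$185

Heat load = 26100 MJ = 26,100,000,000 J / 1055 = 24,739,336 BTU
Gas: input = 24,739,336 / 0.89 = 27,797,007 BTU = 278 therm → 278 × $1.18 = $328.00
Heat pump: 24,739,336 BTU / 3412 = 7,251 kWh heat; / 2.8 = 2,590 kWh in → × $0.198 = $512.73
Difference = |$328.00 − $512.73| = $184.72 ≈ $185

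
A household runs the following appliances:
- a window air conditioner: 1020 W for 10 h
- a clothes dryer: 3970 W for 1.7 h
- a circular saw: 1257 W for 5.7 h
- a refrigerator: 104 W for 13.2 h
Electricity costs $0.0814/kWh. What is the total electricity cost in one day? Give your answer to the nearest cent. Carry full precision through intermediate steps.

window air conditioner: 1020 W × 10 h = 10,200 Wh = 10.2 kWh
clothes dryer: 3970 W × 1.7 h = 6,749 Wh = 6.749 kWh
circular saw: 1257 W × 5.7 h = 7,165 Wh = 7.165 kWh
refrigerator: 104 W × 13.2 h = 1,373 Wh = 1.373 kWh
Total energy = 10.2 + 6.749 + 7.165 + 1.373 = 25.49 kWh
Cost = 25.49 kWh × $0.0814 = $2.07

$2.07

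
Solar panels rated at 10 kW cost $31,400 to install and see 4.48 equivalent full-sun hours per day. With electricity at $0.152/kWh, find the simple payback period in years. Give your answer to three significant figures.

Daily generation = 10 kW × 4.48 h = 44.8 kWh
Annual generation = 44.8 × 365 = 16352 kWh
Annual savings = 16352 × $0.152 = $2,485.50
Payback = $31,400 / $2,485.50 = 12.6 years

12.6 years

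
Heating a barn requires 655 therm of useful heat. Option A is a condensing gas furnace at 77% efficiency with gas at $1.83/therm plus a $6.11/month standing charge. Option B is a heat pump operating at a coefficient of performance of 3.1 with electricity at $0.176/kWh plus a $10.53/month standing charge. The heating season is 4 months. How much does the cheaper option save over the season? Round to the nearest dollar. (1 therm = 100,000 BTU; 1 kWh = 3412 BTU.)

Heat load = 655 therm × 100,000 = 65,500,000 BTU
Gas: input = 65,500,000 / 0.77 = 85,064,935 BTU = 850.6 therm → 850.6 × $1.83 = $1,556.69; + 4 × $6.11 standing = $1,581.13
Heat pump: 65,500,000 BTU / 3412 = 19,200 kWh heat; / 3.1 = 6,193 kWh in → × $0.176 = $1,089.89; + 4 × $10.53 standing = $1,132.01
Difference = |$1,581.13 − $1,132.01| = $449.12 ≈ $449

$449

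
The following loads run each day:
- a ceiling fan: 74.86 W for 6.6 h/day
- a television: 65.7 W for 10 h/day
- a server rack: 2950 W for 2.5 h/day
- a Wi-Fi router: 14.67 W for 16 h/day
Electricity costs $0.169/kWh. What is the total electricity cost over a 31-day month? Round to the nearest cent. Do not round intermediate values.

$45.90

ceiling fan: 74.86 W × 6.6 h × 31 d = 15,316 Wh = 15.32 kWh
television: 65.7 W × 10 h × 31 d = 20,367 Wh = 20.37 kWh
server rack: 2950 W × 2.5 h × 31 d = 228,625 Wh = 228.6 kWh
Wi-Fi router: 14.67 W × 16 h × 31 d = 7,276 Wh = 7.276 kWh
Total energy = 15.32 + 20.37 + 228.6 + 7.276 = 271.6 kWh
Cost = 271.6 kWh × $0.169 = $45.90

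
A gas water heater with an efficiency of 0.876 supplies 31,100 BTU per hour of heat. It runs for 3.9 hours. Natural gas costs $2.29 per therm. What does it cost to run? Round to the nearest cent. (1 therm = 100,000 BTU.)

Heat delivered = 31,100 BTU/h × 3.9 h = 121,290 BTU
Gas input = 121,290 / 0.876 = 138,459 BTU
= 138,459 / 100,000 = 1.385 therm
Cost = 1.385 × $2.29/therm = $3.17

$3.17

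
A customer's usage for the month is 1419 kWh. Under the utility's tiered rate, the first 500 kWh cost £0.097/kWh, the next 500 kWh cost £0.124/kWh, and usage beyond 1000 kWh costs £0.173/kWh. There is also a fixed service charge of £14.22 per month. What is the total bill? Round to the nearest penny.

£197.21

First 500 kWh × £0.097 = £48.50
Next 500 kWh × £0.124 = £62.00
Remaining 419 kWh × £0.173 = £72.49
Energy charge = £182.99; + service £14.22 = £197.21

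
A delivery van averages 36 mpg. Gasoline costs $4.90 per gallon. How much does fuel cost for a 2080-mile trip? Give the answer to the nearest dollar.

$283

Fuel = 2080 mi / 36 mpg = 57.78 gal
Cost = 57.78 gal × $4.90/gal = $283.11 ≈ $283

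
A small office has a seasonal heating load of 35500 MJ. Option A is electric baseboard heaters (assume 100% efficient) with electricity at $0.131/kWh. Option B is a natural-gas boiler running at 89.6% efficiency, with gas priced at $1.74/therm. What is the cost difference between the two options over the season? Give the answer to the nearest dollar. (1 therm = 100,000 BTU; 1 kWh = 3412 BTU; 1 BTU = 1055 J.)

Heat load = 35500 MJ = 35,500,000,000 J / 1055 = 33,649,289 BTU
Gas: input = 33,649,289 / 0.896 = 37,555,010 BTU = 375.6 therm → 375.6 × $1.74 = $653.46
Electric: 33,649,289 BTU / 3412 = 9,862 kWh → × $0.131 = $1,291.93
Difference = |$653.46 − $1,291.93| = $638.47 ≈ $638

$638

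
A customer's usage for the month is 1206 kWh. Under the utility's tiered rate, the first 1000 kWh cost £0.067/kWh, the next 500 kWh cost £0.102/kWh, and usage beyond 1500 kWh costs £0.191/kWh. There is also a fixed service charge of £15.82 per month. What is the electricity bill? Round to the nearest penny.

First 1000 kWh × £0.067 = £67.00
Next 206 kWh × £0.102 = £21.01
Remaining tier: 0 kWh (not reached)
Energy charge = £88.01; + service £15.82 = £103.83

£103.83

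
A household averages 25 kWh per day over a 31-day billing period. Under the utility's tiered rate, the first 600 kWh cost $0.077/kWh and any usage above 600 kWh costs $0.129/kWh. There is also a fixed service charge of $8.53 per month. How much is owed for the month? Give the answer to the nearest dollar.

$77

Usage = 25 kWh/day × 31 days = 775 kWh
First 600 kWh × $0.077 = $46.20
Remaining 175 kWh × $0.129 = $22.57
Energy charge = $68.78; + service $8.53 = $77.31 ≈ $77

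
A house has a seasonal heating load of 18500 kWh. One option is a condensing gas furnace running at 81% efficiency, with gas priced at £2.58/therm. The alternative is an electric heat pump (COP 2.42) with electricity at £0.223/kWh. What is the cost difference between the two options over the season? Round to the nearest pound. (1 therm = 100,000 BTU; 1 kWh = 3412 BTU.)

£306

Heat load = 18500 kWh × 3412 = 63,122,000 BTU
Gas: input = 63,122,000 / 0.81 = 77,928,395 BTU = 779.3 therm → 779.3 × £2.58 = £2,010.55
Heat pump: 63,122,000 BTU / 3412 = 18,500 kWh heat; / 2.42 = 7,645 kWh in → × £0.223 = £1,704.75
Difference = |£2,010.55 − £1,704.75| = £305.80 ≈ £306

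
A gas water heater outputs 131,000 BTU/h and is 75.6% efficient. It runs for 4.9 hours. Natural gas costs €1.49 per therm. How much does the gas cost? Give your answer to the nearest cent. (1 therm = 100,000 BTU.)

Heat delivered = 131,000 BTU/h × 4.9 h = 641,900 BTU
Gas input = 641,900 / 0.756 = 849,074 BTU
= 849,074 / 100,000 = 8.491 therm
Cost = 8.491 × €1.49/therm = €12.65

€12.65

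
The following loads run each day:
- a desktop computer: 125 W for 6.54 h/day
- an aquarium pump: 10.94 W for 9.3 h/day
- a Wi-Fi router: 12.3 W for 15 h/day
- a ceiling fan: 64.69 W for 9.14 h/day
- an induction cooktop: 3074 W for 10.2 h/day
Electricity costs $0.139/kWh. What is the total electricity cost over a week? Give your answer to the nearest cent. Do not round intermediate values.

desktop computer: 125 W × 6.54 h × 7 d = 5,722 Wh = 5.723 kWh
aquarium pump: 10.94 W × 9.3 h × 7 d = 712 Wh = 0.7122 kWh
Wi-Fi router: 12.3 W × 15 h × 7 d = 1,292 Wh = 1.292 kWh
ceiling fan: 64.69 W × 9.14 h × 7 d = 4,139 Wh = 4.139 kWh
induction cooktop: 3074 W × 10.2 h × 7 d = 219,484 Wh = 219.5 kWh
Total energy = 5.723 + 0.7122 + 1.292 + 4.139 + 219.5 = 231.3 kWh
Cost = 231.3 kWh × $0.139 = $32.16

$32.16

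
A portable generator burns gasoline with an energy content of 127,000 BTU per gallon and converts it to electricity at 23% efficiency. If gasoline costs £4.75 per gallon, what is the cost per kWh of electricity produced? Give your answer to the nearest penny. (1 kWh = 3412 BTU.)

£0.55

Electrical output per gallon = 127,000 BTU × 0.23 / 3412 BTU/kWh = 8.561 kWh
Cost per kWh = £4.75 / 8.561 kWh = £0.555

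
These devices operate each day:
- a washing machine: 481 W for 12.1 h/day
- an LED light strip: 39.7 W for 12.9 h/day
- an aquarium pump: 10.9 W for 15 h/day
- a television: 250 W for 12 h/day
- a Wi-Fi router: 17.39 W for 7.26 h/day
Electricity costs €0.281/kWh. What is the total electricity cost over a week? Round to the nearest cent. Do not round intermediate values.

€18.93

washing machine: 481 W × 12.1 h × 7 d = 40,741 Wh = 40.74 kWh
LED light strip: 39.7 W × 12.9 h × 7 d = 3,585 Wh = 3.585 kWh
aquarium pump: 10.9 W × 15 h × 7 d = 1,144 Wh = 1.145 kWh
television: 250 W × 12 h × 7 d = 21,000 Wh = 21 kWh
Wi-Fi router: 17.39 W × 7.26 h × 7 d = 884 Wh = 0.8838 kWh
Total energy = 40.74 + 3.585 + 1.145 + 21 + 0.8838 = 67.35 kWh
Cost = 67.35 kWh × €0.281 = €18.93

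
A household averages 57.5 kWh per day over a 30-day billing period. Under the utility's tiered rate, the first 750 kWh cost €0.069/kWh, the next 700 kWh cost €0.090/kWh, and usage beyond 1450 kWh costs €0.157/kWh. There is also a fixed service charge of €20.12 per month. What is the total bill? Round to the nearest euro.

€178

Usage = 57.5 kWh/day × 30 days = 1725 kWh
First 750 kWh × €0.069 = €51.75
Next 700 kWh × €0.090 = €63.00
Remaining 275 kWh × €0.157 = €43.17
Energy charge = €157.93; + service €20.12 = €178.05 ≈ €178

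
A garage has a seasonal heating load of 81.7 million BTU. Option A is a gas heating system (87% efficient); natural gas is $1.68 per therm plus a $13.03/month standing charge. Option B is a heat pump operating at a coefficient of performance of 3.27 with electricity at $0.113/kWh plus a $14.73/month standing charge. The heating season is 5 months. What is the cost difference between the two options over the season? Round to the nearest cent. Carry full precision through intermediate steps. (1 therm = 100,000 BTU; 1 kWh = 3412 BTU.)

$741.70

Heat load = 81.7 × 10⁶ BTU = 81,700,000 BTU
Gas: input = 81,700,000 / 0.87 = 93,908,046 BTU = 939.1 therm → 939.1 × $1.68 = $1,577.66; + 5 × $13.03 standing = $1,642.81
Heat pump: 81,700,000 BTU / 3412 = 23,940 kWh heat; / 3.27 = 7,323 kWh in → × $0.113 = $827.45; + 5 × $14.73 standing = $901.10
Difference = |$1,642.81 − $901.10| = $741.70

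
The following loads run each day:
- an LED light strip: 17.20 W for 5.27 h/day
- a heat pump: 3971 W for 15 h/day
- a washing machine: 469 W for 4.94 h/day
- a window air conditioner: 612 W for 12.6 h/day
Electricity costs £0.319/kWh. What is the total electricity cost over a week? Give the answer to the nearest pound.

£156

LED light strip: 17.20 W × 5.27 h × 7 d = 635 Wh = 0.6345 kWh
heat pump: 3971 W × 15 h × 7 d = 416,955 Wh = 417 kWh
washing machine: 469 W × 4.94 h × 7 d = 16,218 Wh = 16.22 kWh
window air conditioner: 612 W × 12.6 h × 7 d = 53,978 Wh = 53.98 kWh
Total energy = 0.6345 + 417 + 16.22 + 53.98 = 487.8 kWh
Cost = 487.8 kWh × £0.319 = £155.60 ≈ £156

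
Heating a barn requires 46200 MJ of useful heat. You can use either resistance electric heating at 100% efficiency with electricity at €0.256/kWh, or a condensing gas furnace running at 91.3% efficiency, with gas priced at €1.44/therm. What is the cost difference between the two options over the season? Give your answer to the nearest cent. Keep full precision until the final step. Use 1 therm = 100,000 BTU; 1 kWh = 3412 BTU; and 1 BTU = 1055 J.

Heat load = 46200 MJ = 46,200,000,000 J / 1055 = 43,791,469 BTU
Gas: input = 43,791,469 / 0.913 = 47,964,369 BTU = 479.6 therm → 479.6 × €1.44 = €690.69
Electric: 43,791,469 BTU / 3412 = 12,830 kWh → × €0.256 = €3,285.64
Difference = |€690.69 − €3,285.64| = €2,594.96

€2594.96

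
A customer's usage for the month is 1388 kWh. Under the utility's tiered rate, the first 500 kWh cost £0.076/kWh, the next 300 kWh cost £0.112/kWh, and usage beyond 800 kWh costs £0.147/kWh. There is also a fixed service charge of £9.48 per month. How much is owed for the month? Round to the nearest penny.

£167.52

First 500 kWh × £0.076 = £38.00
Next 300 kWh × £0.112 = £33.60
Remaining 588 kWh × £0.147 = £86.44
Energy charge = £158.04; + service £9.48 = £167.52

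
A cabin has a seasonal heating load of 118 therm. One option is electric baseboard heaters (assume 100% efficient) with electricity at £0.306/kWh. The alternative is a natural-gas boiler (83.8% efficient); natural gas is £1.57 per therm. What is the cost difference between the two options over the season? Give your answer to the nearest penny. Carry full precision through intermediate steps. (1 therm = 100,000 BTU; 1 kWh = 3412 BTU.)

Heat load = 118 therm × 100,000 = 11,800,000 BTU
Gas: input = 11,800,000 / 0.838 = 14,081,146 BTU = 140.8 therm → 140.8 × £1.57 = £221.07
Electric: 11,800,000 BTU / 3412 = 3,458 kWh → × £0.306 = £1,058.26
Difference = |£221.07 − £1,058.26| = £837.19

£837.19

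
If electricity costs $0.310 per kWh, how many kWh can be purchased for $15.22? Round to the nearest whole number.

$15.22 / $0.310 per kWh = 49.1 kWh

49 kWh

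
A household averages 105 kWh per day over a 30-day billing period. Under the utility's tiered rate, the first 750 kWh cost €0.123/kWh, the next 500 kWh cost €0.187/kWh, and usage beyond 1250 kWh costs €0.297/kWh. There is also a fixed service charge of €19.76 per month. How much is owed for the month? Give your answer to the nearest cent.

€769.81

Usage = 105 kWh/day × 30 days = 3150 kWh
First 750 kWh × €0.123 = €92.25
Next 500 kWh × €0.187 = €93.50
Remaining 1900 kWh × €0.297 = €564.30
Energy charge = €750.05; + service €19.76 = €769.81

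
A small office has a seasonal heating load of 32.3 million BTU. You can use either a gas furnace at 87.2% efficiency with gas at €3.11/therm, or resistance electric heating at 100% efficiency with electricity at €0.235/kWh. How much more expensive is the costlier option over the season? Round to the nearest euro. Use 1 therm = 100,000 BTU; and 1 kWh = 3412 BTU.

Heat load = 32.3 × 10⁶ BTU = 32,300,000 BTU
Gas: input = 32,300,000 / 0.872 = 37,041,284 BTU = 370.4 therm → 370.4 × €3.11 = €1,151.98
Electric: 32,300,000 BTU / 3412 = 9,467 kWh → × €0.235 = €2,224.65
Difference = |€1,151.98 − €2,224.65| = €1,072.66 ≈ €1073

€1073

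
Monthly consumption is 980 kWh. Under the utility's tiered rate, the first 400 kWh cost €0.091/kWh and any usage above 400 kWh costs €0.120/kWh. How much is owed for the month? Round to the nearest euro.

First 400 kWh × €0.091 = €36.40
Remaining 580 kWh × €0.120 = €69.60
Total = €106.00

€106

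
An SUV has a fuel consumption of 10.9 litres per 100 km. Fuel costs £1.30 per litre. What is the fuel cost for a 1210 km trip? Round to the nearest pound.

Fuel = 10.9 L/100 km × 1210 km / 100 = 131.9 L
Cost = 131.9 L × £1.30/L = £171.46 ≈ £171

£171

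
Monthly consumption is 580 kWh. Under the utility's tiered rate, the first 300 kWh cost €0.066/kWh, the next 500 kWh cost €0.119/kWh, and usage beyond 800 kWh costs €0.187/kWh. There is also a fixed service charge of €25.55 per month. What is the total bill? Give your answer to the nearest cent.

First 300 kWh × €0.066 = €19.80
Next 280 kWh × €0.119 = €33.32
Remaining tier: 0 kWh (not reached)
Energy charge = €53.12; + service €25.55 = €78.67

€78.67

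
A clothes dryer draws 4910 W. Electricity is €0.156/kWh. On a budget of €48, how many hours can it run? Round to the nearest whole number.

63 h

Energy budget = €48 / €0.156 per kWh = 307.7 kWh = 307,692 Wh
Runtime = 307,692 Wh / 4910 W = 62.67 h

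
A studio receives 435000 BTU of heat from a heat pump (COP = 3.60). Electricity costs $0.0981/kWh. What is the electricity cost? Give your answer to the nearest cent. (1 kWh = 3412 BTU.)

$3.47

Heat delivered = 435,000 BTU / 3412 = 127.5 kWh
Electrical input = 127.5 kWh / 3.60 = 35.41 kWh
Cost = 35.41 × $0.0981/kWh = $3.47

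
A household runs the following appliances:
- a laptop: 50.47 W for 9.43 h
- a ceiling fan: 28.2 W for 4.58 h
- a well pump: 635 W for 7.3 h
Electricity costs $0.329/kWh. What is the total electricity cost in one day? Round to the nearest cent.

$1.72

laptop: 50.47 W × 9.43 h = 476 Wh = 0.4759 kWh
ceiling fan: 28.2 W × 4.58 h = 129 Wh = 0.1292 kWh
well pump: 635 W × 7.3 h = 4,636 Wh = 4.636 kWh
Total energy = 0.4759 + 0.1292 + 4.636 = 5.241 kWh
Cost = 5.241 kWh × $0.329 = $1.72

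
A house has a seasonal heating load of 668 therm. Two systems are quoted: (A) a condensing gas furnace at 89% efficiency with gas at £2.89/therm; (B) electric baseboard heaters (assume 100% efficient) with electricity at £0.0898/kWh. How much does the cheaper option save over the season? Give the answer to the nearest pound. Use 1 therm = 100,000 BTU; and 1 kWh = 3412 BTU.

£411

Heat load = 668 therm × 100,000 = 66,800,000 BTU
Gas: input = 66,800,000 / 0.89 = 75,056,180 BTU = 750.6 therm → 750.6 × £2.89 = £2,169.12
Electric: 66,800,000 BTU / 3412 = 19,580 kWh → × £0.0898 = £1,758.10
Difference = |£2,169.12 − £1,758.10| = £411.02 ≈ £411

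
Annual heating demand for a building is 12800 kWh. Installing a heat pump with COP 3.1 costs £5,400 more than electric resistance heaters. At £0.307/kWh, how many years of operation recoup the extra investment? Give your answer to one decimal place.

2.0 years

Resistance: 12800 kWh × £0.307 = £3,929.60/yr
Heat pump: 12800 / 3.1 = 4129 kWh in → × £0.307 = £1,267.61/yr
Annual savings = £2,661.99
Payback = £5,400 / £2,661.99 = 2.03 years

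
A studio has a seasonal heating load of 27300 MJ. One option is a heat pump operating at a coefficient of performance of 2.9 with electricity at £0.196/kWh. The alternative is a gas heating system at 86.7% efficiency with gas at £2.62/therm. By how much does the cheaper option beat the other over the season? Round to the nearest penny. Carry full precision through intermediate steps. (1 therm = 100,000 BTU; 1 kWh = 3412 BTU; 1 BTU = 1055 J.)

Heat load = 27300 MJ = 27,300,000,000 J / 1055 = 25,876,777 BTU
Gas: input = 25,876,777 / 0.867 = 29,846,341 BTU = 298.5 therm → 298.5 × £2.62 = £781.97
Heat pump: 25,876,777 BTU / 3412 = 7,584 kWh heat; / 2.9 = 2,615 kWh in → × £0.196 = £512.58
Difference = |£781.97 − £512.58| = £269.40

£269.40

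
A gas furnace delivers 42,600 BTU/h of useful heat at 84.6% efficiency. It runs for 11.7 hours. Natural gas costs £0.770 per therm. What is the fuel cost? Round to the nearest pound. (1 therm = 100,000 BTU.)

Heat delivered = 42,600 BTU/h × 11.7 h = 498,420 BTU
Gas input = 498,420 / 0.846 = 589,149 BTU
= 589,149 / 100,000 = 5.891 therm
Cost = 5.891 × £0.770/therm = £4.54 ≈ £5

£5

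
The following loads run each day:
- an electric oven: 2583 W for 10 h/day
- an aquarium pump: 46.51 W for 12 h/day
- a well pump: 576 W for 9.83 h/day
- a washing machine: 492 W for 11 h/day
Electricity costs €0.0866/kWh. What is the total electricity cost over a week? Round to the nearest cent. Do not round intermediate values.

electric oven: 2583 W × 10 h × 7 d = 180,810 Wh = 180.8 kWh
aquarium pump: 46.51 W × 12 h × 7 d = 3,907 Wh = 3.907 kWh
well pump: 576 W × 9.83 h × 7 d = 39,635 Wh = 39.63 kWh
washing machine: 492 W × 11 h × 7 d = 37,884 Wh = 37.88 kWh
Total energy = 180.8 + 3.907 + 39.63 + 37.88 = 262.2 kWh
Cost = 262.2 kWh × €0.0866 = €22.71

€22.71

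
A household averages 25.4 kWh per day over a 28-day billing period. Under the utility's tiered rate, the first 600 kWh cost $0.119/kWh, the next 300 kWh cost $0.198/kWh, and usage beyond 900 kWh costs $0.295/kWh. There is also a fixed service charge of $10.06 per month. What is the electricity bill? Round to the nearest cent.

$103.48

Usage = 25.4 kWh/day × 28 days = 711.2 kWh
First 600 kWh × $0.119 = $71.40
Next 111.2 kWh × $0.198 = $22.02
Remaining tier: 0 kWh (not reached)
Energy charge = $93.42; + service $10.06 = $103.48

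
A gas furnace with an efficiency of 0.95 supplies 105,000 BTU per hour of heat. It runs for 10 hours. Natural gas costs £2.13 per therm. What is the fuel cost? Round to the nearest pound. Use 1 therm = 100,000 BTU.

£24

Heat delivered = 105,000 BTU/h × 10 h = 1,050,000 BTU
Gas input = 1,050,000 / 0.95 = 1,105,263 BTU
= 1,105,263 / 100,000 = 11.05 therm
Cost = 11.05 × £2.13/therm = £23.54 ≈ £24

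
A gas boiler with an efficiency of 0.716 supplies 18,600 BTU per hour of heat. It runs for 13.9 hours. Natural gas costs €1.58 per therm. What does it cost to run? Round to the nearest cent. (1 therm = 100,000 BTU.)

Heat delivered = 18,600 BTU/h × 13.9 h = 258,540 BTU
Gas input = 258,540 / 0.716 = 361,089 BTU
= 361,089 / 100,000 = 3.611 therm
Cost = 3.611 × €1.58/therm = €5.71

€5.71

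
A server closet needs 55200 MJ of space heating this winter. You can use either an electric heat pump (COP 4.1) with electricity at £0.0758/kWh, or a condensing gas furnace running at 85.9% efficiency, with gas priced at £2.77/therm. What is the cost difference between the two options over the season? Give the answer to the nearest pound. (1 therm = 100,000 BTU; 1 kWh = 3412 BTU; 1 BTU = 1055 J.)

£1404

Heat load = 55200 MJ = 55,200,000,000 J / 1055 = 52,322,275 BTU
Gas: input = 52,322,275 / 0.859 = 60,910,681 BTU = 609.1 therm → 609.1 × £2.77 = £1,687.23
Heat pump: 52,322,275 BTU / 3412 = 15,330 kWh heat; / 4.1 = 3,740 kWh in → × £0.0758 = £283.51
Difference = |£1,687.23 − £283.51| = £1,403.72 ≈ £1404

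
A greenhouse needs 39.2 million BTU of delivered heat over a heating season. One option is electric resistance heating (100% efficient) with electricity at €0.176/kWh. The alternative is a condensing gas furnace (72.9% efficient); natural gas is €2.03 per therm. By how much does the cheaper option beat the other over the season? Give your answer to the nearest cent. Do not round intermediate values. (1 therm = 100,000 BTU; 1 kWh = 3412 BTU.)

€930.46

Heat load = 39.2 × 10⁶ BTU = 39,200,000 BTU
Gas: input = 39,200,000 / 0.729 = 53,772,291 BTU = 537.7 therm → 537.7 × €2.03 = €1,091.58
Electric: 39,200,000 BTU / 3412 = 11,490 kWh → × €0.176 = €2,022.04
Difference = |€1,091.58 − €2,022.04| = €930.46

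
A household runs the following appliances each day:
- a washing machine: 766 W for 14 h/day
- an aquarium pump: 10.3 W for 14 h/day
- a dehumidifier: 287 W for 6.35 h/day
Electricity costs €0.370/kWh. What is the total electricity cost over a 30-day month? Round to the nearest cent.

washing machine: 766 W × 14 h × 30 d = 321,720 Wh = 321.7 kWh
aquarium pump: 10.3 W × 14 h × 30 d = 4,326 Wh = 4.326 kWh
dehumidifier: 287 W × 6.35 h × 30 d = 54,673 Wh = 54.67 kWh
Total energy = 321.7 + 4.326 + 54.67 = 380.7 kWh
Cost = 380.7 kWh × €0.370 = €140.87

€140.87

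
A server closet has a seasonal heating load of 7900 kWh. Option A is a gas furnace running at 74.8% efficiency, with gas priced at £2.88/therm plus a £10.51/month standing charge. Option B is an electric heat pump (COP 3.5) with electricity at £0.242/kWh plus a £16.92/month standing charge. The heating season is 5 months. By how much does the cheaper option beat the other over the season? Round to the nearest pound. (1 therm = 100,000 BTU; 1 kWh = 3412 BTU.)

£460

Heat load = 7900 kWh × 3412 = 26,954,800 BTU
Gas: input = 26,954,800 / 0.748 = 36,035,829 BTU = 360.4 therm → 360.4 × £2.88 = £1,037.83; + 5 × £10.51 standing = £1,090.38
Heat pump: 26,954,800 BTU / 3412 = 7,900 kWh heat; / 3.5 = 2,257 kWh in → × £0.242 = £546.23; + 5 × £16.92 standing = £630.83
Difference = |£1,090.38 − £630.83| = £459.55 ≈ £460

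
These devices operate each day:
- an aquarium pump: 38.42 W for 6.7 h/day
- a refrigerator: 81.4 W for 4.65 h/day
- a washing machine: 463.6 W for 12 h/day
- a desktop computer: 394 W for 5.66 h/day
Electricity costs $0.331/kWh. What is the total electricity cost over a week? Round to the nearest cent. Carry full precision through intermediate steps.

$19.53

aquarium pump: 38.42 W × 6.7 h × 7 d = 1,802 Wh = 1.802 kWh
refrigerator: 81.4 W × 4.65 h × 7 d = 2,650 Wh = 2.65 kWh
washing machine: 463.6 W × 12 h × 7 d = 38,942 Wh = 38.94 kWh
desktop computer: 394 W × 5.66 h × 7 d = 15,610 Wh = 15.61 kWh
Total energy = 1.802 + 2.65 + 38.94 + 15.61 = 59 kWh
Cost = 59 kWh × $0.331 = $19.53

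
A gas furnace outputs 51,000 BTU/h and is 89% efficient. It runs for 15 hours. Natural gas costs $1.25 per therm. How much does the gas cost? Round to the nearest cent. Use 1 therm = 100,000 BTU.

$10.74

Heat delivered = 51,000 BTU/h × 15 h = 765,000 BTU
Gas input = 765,000 / 0.89 = 859,551 BTU
= 859,551 / 100,000 = 8.596 therm
Cost = 8.596 × $1.25/therm = $10.74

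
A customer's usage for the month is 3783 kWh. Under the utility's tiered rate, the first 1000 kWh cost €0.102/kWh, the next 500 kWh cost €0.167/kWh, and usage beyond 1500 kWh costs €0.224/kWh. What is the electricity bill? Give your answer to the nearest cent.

€696.89

First 1000 kWh × €0.102 = €102.00
Next 500 kWh × €0.167 = €83.50
Remaining 2283 kWh × €0.224 = €511.39
Total = €696.89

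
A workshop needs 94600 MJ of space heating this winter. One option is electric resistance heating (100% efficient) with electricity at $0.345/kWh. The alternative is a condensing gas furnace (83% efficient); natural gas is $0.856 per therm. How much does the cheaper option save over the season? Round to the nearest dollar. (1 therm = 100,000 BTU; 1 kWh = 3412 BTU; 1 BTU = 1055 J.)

Heat load = 94600 MJ = 94,600,000,000 J / 1055 = 89,668,246 BTU
Gas: input = 89,668,246 / 0.830 = 108,034,032 BTU = 1,080 therm → 1,080 × $0.856 = $924.77
Electric: 89,668,246 BTU / 3412 = 26,280 kWh → × $0.345 = $9,066.69
Difference = |$924.77 − $9,066.69| = $8,141.92 ≈ $8142

$8142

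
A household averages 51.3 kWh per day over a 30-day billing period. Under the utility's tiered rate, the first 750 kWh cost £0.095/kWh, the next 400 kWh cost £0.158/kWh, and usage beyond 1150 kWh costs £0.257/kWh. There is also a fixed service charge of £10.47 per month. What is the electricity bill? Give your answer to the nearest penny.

£244.89

Usage = 51.3 kWh/day × 30 days = 1539 kWh
First 750 kWh × £0.095 = £71.25
Next 400 kWh × £0.158 = £63.20
Remaining 389 kWh × £0.257 = £99.97
Energy charge = £234.42; + service £10.47 = £244.89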